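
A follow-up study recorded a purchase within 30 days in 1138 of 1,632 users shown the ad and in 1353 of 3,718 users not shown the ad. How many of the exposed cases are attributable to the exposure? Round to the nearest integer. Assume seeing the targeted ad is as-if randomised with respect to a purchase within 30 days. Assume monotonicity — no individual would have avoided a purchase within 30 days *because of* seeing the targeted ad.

about 544 cases

p₁ = P(outcome | exposed) = 1138/1632 = 0.6973
p₀ = P(outcome | unexposed) = 1353/3718 = 0.36391
PN = (p₁ − p₀)/p₁ = (0.6973 − 0.36391) / 0.6973 ≈ 0.47813.
Attributable cases ≈ PN × (exposed cases) = 0.47813 × 1138 ≈ 544.11.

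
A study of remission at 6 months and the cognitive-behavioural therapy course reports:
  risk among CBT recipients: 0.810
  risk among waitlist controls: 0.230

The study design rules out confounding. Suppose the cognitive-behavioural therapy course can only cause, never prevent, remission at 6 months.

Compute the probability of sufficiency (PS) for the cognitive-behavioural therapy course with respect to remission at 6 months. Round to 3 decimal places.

PS ≈ 0.753

Let p₁ = 0.81, p₀ = 0.23.
Under exogeneity and monotonicity, PS = (p₁ − p₀) / (1 − p₀).
PS = (0.81 − 0.23) / (1 − 0.23) = 0.58 / 0.77 ≈ 0.7532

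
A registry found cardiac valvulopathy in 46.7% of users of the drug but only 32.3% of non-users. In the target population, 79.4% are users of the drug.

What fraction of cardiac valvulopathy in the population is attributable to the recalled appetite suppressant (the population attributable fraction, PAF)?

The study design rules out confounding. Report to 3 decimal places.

PAF ≈ 0.261

p₁ = 0.467, p₀ = 0.323.
Overall risk P(Y=1) = π·p₁ + (1−π)·p₀ = 0.794×0.467 + 0.206×0.323 = 0.43734.
Under exogeneity, PAF = [P(Y=1) − p₀] / P(Y=1).
PAF = (0.43734 − 0.323) / 0.43734 ≈ 0.2614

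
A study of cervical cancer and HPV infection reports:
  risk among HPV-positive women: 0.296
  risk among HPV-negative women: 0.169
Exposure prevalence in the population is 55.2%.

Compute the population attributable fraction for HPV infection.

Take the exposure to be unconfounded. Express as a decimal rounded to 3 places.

PAF ≈ 0.293

Let p₁ = 0.296, p₀ = 0.169.
Overall risk P(Y=1) = π·p₁ + (1−π)·p₀ = 0.552×0.296 + 0.448×0.169 = 0.2391.
Under exogeneity, PAF = [P(Y=1) − p₀] / P(Y=1).
PAF = (0.2391 − 0.169) / 0.2391 ≈ 0.2932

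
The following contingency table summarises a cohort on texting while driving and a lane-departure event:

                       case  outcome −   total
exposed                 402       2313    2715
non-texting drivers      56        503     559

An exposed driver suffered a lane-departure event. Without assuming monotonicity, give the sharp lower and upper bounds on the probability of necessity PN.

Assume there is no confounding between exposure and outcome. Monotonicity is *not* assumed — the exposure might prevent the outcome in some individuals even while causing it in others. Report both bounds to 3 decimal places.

0.323 ≤ PN ≤ 1.000

p₁ = P(outcome | exposed) = 402/2715 = 0.14807
p₀ = P(outcome | unexposed) = 56/559 = 0.10018
Under exogeneity alone the bounds on PN are max{0,(p₁−p₀)/p₁} ≤ PN ≤ min{1,(1−p₀)/p₁}.
  lower = (p₁ − p₀)/p₁ = 0.047887 / 0.14807 ≈ 0.3234
  upper = min{1, (1 − p₀)/p₁} = 0.89982 / 0.14807 ≈ 6.0772 → capped at 1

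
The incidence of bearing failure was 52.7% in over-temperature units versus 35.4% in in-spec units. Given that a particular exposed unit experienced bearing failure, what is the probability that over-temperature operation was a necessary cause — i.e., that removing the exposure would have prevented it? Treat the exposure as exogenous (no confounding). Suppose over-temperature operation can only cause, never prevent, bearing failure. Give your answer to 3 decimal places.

p₁ = 0.527, p₀ = 0.354.
Under exogeneity and monotonicity, PN = (p₁ − p₀) / p₁.
PN = (0.527 − 0.354) / 0.527 = 0.173 / 0.527 ≈ 0.3283

PN ≈ 0.328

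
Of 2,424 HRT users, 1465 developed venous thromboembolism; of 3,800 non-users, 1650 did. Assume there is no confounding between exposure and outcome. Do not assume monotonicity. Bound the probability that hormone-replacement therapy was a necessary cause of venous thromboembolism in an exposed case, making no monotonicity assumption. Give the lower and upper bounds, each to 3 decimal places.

p₁ = P(outcome | exposed) = 1465/2424 = 0.60437
p₀ = P(outcome | unexposed) = 1650/3800 = 0.43421
Under exogeneity alone the bounds on PN are max{0,(p₁−p₀)/p₁} ≤ PN ≤ min{1,(1−p₀)/p₁}.
  lower = (p₁ − p₀)/p₁ = 0.17016 / 0.60437 ≈ 0.2816
  upper = min{1, (1 − p₀)/p₁} = 0.56579 / 0.60437 ≈ 0.9362

0.282 ≤ PN ≤ 0.936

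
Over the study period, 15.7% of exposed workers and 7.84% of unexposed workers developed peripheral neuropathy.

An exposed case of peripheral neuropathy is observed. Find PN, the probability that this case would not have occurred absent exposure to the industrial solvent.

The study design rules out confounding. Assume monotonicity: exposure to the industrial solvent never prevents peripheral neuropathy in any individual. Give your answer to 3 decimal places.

p₁ = 0.157, p₀ = 0.0784.
Under exogeneity and monotonicity, PN = (p₁ − p₀) / p₁.
PN = (0.157 − 0.0784) / 0.157 = 0.0786 / 0.157 ≈ 0.5006

PN ≈ 0.501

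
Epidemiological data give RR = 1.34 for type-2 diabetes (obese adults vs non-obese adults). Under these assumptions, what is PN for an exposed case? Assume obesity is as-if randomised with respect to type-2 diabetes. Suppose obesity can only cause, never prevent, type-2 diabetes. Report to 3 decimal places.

PN ≈ 0.254

Under exogeneity and monotonicity, PN = (RR − 1) / RR = 1 − 1/RR.
PN = (1.34 − 1) / 1.34 = 0.34 / 1.34 ≈ 0.2537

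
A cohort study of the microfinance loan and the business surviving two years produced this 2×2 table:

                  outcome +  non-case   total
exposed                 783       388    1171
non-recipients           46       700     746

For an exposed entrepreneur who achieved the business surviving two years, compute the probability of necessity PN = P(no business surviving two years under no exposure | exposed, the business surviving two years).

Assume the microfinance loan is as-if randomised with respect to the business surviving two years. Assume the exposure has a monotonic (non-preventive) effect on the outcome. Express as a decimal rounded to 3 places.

PN ≈ 0.908

p₁ = P(outcome | exposed) = 783/1171 = 0.66866
p₀ = P(outcome | unexposed) = 46/746 = 0.061662
Under exogeneity and monotonicity, PN = (p₁ − p₀)/p₁.
PN = (0.66866 − 0.061662) / 0.66866 ≈ 0.9078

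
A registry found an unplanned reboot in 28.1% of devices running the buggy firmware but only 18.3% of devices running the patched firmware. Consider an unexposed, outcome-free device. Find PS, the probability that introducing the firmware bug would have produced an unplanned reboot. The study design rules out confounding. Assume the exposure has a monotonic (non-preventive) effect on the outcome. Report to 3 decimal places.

p₁ = 0.281, p₀ = 0.183.
Under exogeneity and monotonicity, PS = (p₁ − p₀) / (1 − p₀).
PS = (0.281 − 0.183) / (1 − 0.183) = 0.098 / 0.817 ≈ 0.1200

PS ≈ 0.120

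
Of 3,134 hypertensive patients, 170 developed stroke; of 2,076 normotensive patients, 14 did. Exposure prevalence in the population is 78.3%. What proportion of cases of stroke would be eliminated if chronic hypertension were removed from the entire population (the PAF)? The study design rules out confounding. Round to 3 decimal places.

p₁ = P(outcome | exposed) = 170/3134 = 0.054244
p₀ = P(outcome | unexposed) = 14/2076 = 0.0067437
Overall risk P(Y=1) = π·p₁ + (1−π)·p₀ = 0.783×0.054244 + 0.217×0.0067437 = 0.043936.
Under exogeneity, PAF = [P(Y=1) − p₀] / P(Y=1).
PAF = (0.043936 − 0.0067437) / 0.043936 ≈ 0.8465

PAF ≈ 0.847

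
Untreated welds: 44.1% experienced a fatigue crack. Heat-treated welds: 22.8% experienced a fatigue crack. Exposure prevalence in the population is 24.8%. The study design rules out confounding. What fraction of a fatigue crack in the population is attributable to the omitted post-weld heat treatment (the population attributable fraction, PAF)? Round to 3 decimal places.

p₁ = 0.441, p₀ = 0.228.
Overall risk P(Y=1) = π·p₁ + (1−π)·p₀ = 0.248×0.441 + 0.752×0.228 = 0.28082.
Under exogeneity, PAF = [P(Y=1) − p₀] / P(Y=1).
PAF = (0.28082 − 0.228) / 0.28082 ≈ 0.1881

PAF ≈ 0.188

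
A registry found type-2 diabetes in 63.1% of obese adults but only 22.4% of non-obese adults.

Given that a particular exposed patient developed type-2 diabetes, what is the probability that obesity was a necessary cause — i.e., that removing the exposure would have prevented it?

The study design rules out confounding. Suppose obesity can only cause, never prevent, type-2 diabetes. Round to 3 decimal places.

PN ≈ 0.645

p₁ = 0.631, p₀ = 0.224.
Under exogeneity and monotonicity, PN = (p₁ − p₀) / p₁.
PN = (0.631 − 0.224) / 0.631 = 0.407 / 0.631 ≈ 0.6450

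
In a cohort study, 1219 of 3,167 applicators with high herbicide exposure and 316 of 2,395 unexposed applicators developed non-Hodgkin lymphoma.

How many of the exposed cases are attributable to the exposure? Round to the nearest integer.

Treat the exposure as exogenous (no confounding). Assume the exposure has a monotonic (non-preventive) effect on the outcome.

about 801 cases

p₁ = P(outcome | exposed) = 1219/3167 = 0.38491
p₀ = P(outcome | unexposed) = 316/2395 = 0.13194
PN = (p₁ − p₀)/p₁ = (0.38491 − 0.13194) / 0.38491 ≈ 0.65721.
Attributable cases ≈ PN × (exposed cases) = 0.65721 × 1219 ≈ 801.14.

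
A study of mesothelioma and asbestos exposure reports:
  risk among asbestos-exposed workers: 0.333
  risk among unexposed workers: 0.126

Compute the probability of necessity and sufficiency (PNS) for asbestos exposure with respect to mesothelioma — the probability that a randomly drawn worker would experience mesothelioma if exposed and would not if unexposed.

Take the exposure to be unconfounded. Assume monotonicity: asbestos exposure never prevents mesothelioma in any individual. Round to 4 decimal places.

Let p₁ = 0.333, p₀ = 0.126.
Under exogeneity and monotonicity, PNS = p₁ − p₀.
PNS = 0.333 − 0.126 = 0.207

PNS ≈ 0.2070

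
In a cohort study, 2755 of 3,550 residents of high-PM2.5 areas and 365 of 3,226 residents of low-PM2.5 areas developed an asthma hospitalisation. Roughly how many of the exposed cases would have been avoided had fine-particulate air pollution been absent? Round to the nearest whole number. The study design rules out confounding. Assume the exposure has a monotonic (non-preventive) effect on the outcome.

p₁ = P(outcome | exposed) = 2755/3550 = 0.77606
p₀ = P(outcome | unexposed) = 365/3226 = 0.11314
PN = (p₁ − p₀)/p₁ = (0.77606 − 0.11314) / 0.77606 ≈ 0.85421.
Attributable cases ≈ PN × (exposed cases) = 0.85421 × 2755 ≈ 2353.34.

about 2353 cases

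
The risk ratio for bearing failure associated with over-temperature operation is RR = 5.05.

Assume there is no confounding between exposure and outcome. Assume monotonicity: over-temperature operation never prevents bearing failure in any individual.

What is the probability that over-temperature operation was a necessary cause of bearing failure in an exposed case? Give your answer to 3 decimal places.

PN ≈ 0.802

Under exogeneity and monotonicity, PN = (RR − 1) / RR = 1 − 1/RR.
PN = (5.05 − 1) / 5.05 = 4.05 / 5.05 ≈ 0.8020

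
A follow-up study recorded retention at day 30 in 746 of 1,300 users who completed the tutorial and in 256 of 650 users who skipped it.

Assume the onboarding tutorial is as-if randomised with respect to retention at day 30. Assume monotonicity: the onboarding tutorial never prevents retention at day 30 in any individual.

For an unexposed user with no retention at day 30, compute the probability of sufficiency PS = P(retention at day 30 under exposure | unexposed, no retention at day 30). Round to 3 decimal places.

p₁ = P(outcome | exposed) = 746/1300 = 0.57385
p₀ = P(outcome | unexposed) = 256/650 = 0.39385
Under exogeneity and monotonicity, PS = (p₁ − p₀) / (1 − p₀).
PS = (0.57385 − 0.39385) / (1 − 0.39385) = 0.18 / 0.60615 ≈ 0.2970

PS ≈ 0.297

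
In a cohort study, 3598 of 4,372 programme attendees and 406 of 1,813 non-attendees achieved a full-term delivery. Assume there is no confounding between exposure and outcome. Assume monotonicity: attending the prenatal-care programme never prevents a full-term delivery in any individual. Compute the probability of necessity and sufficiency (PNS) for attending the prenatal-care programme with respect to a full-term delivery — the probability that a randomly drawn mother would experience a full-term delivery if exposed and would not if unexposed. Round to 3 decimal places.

p₁ = P(outcome | exposed) = 3598/4372 = 0.82296
p₀ = P(outcome | unexposed) = 406/1813 = 0.22394
Under exogeneity and monotonicity, PNS = p₁ − p₀.
PNS = 0.82296 − 0.22394 = 0.59903

PNS ≈ 0.599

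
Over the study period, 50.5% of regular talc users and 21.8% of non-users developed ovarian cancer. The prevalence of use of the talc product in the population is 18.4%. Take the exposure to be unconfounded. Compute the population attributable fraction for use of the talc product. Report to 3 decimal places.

p₁ = 0.505, p₀ = 0.218.
Overall risk P(Y=1) = π·p₁ + (1−π)·p₀ = 0.184×0.505 + 0.816×0.218 = 0.27081.
Under exogeneity, PAF = [P(Y=1) − p₀] / P(Y=1).
PAF = (0.27081 − 0.218) / 0.27081 ≈ 0.1950

PAF ≈ 0.195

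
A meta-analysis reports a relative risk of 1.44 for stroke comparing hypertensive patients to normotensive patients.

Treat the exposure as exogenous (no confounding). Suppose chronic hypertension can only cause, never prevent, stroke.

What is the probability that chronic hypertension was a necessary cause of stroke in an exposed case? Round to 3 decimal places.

PN ≈ 0.306

Under exogeneity and monotonicity, PN = (RR − 1) / RR = 1 − 1/RR.
PN = (1.44 − 1) / 1.44 = 0.44 / 1.44 ≈ 0.3056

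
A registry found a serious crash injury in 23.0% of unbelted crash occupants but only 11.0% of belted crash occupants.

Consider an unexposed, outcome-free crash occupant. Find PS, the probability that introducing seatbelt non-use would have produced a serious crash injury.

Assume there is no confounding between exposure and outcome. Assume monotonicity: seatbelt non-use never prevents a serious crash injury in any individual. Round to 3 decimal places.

PS ≈ 0.135

p₁ = 0.23, p₀ = 0.11.
Under exogeneity and monotonicity, PS = (p₁ − p₀) / (1 − p₀).
PS = (0.23 − 0.11) / (1 − 0.11) = 0.12 / 0.89 ≈ 0.1348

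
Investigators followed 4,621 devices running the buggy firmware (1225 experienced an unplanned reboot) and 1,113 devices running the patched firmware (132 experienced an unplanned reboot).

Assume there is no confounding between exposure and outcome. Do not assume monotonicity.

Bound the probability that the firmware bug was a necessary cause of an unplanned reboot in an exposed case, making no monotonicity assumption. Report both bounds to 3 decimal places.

p₁ = P(outcome | exposed) = 1225/4621 = 0.26509
p₀ = P(outcome | unexposed) = 132/1113 = 0.1186
Under exogeneity alone the bounds on PN are max{0,(p₁−p₀)/p₁} ≤ PN ≤ min{1,(1−p₀)/p₁}.
  lower = (p₁ − p₀)/p₁ = 0.1465 / 0.26509 ≈ 0.5526
  upper = min{1, (1 − p₀)/p₁} = 0.8814 / 0.26509 ≈ 3.3249 → capped at 1

0.553 ≤ PN ≤ 1.000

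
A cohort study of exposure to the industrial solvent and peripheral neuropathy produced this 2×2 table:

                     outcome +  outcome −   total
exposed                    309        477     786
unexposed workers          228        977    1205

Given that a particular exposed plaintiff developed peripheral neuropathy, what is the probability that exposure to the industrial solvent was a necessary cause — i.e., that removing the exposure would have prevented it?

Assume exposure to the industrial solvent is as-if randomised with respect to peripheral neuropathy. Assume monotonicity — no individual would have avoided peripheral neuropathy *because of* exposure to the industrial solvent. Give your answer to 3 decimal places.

PN ≈ 0.519

p₁ = P(outcome | exposed) = 309/786 = 0.39313
p₀ = P(outcome | unexposed) = 228/1205 = 0.18921
Under exogeneity and monotonicity, PN = (p₁ − p₀)/p₁.
PN = (0.39313 − 0.18921) / 0.39313 ≈ 0.5187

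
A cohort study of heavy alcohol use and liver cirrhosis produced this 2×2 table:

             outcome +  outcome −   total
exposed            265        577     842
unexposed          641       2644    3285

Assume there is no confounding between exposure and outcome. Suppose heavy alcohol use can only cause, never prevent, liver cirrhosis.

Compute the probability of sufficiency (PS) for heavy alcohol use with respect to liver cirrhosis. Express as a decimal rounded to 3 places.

p₁ = P(outcome | exposed) = 265/842 = 0.31473
p₀ = P(outcome | unexposed) = 641/3285 = 0.19513
Under exogeneity and monotonicity, PS = (p₁ − p₀) / (1 − p₀).
PS = (0.31473 − 0.19513) / (1 − 0.19513) = 0.1196 / 0.80487 ≈ 0.1486

PS ≈ 0.149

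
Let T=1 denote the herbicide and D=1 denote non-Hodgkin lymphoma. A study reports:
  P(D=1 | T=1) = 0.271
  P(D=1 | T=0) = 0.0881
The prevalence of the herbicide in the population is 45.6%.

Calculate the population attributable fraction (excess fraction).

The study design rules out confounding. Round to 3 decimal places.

Let p₁ = 0.271, p₀ = 0.0881.
Overall risk P(Y=1) = π·p₁ + (1−π)·p₀ = 0.456×0.271 + 0.544×0.0881 = 0.1715.
Under exogeneity, PAF = [P(Y=1) − p₀] / P(Y=1).
PAF = (0.1715 − 0.0881) / 0.1715 ≈ 0.4863

PAF ≈ 0.486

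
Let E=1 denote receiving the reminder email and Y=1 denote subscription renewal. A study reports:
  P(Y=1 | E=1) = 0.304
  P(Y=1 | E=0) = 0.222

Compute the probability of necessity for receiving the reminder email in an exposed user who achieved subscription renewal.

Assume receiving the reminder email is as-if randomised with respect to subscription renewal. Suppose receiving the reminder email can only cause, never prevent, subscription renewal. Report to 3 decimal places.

PN ≈ 0.270

Let p₁ = 0.304, p₀ = 0.222.
Under exogeneity and monotonicity, PN = (p₁ − p₀) / p₁.
PN = (0.304 − 0.222) / 0.304 = 0.082 / 0.304 ≈ 0.2697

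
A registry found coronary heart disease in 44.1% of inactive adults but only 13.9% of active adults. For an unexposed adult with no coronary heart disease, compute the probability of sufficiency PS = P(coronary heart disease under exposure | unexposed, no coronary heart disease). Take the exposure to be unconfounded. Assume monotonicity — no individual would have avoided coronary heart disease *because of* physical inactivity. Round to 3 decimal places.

PS ≈ 0.351

p₁ = 0.441, p₀ = 0.139.
Under exogeneity and monotonicity, PS = (p₁ − p₀) / (1 − p₀).
PS = (0.441 − 0.139) / (1 − 0.139) = 0.302 / 0.861 ≈ 0.3508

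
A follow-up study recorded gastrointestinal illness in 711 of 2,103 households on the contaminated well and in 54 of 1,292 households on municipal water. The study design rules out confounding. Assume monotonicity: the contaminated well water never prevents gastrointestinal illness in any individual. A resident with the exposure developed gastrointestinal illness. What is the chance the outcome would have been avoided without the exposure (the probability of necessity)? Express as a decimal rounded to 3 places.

p₁ = P(outcome | exposed) = 711/2103 = 0.33809
p₀ = P(outcome | unexposed) = 54/1292 = 0.041796
Under exogeneity and monotonicity, PN = (p₁ − p₀) / p₁.
PN = (0.33809 − 0.041796) / 0.33809 = 0.29629 / 0.33809 ≈ 0.8764

PN ≈ 0.876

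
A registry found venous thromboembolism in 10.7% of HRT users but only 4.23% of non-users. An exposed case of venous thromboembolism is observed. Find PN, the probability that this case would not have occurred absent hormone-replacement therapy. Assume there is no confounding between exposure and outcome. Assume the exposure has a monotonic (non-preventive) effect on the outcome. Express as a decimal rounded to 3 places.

PN ≈ 0.605

p₁ = 0.107, p₀ = 0.0423.
Under exogeneity and monotonicity, PN = (p₁ − p₀) / p₁.
PN = (0.107 − 0.0423) / 0.107 = 0.0647 / 0.107 ≈ 0.6047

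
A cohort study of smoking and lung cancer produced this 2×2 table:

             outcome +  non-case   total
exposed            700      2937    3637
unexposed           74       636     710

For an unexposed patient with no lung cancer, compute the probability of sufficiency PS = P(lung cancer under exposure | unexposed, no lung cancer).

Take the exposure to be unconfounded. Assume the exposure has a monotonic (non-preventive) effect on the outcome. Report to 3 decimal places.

PS ≈ 0.099

p₁ = P(outcome | exposed) = 700/3637 = 0.19247
p₀ = P(outcome | unexposed) = 74/710 = 0.10423
Under exogeneity and monotonicity, PS = (p₁ − p₀) / (1 − p₀).
PS = (0.19247 − 0.10423) / (1 − 0.10423) = 0.088241 / 0.89577 ≈ 0.0985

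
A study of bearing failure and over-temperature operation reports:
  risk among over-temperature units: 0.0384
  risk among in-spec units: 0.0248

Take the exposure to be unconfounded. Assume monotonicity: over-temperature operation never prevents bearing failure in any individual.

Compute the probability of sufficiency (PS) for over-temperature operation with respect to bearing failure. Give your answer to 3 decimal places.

PS ≈ 0.014

Let p₁ = 0.0384, p₀ = 0.0248.
Under exogeneity and monotonicity, PS = (p₁ − p₀) / (1 − p₀).
PS = (0.0384 − 0.0248) / (1 − 0.0248) = 0.0136 / 0.9752 ≈ 0.0139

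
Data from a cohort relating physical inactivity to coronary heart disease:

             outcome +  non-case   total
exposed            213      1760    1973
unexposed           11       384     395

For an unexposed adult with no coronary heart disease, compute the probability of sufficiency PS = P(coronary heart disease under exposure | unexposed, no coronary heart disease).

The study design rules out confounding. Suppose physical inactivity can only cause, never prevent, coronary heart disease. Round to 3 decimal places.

p₁ = P(outcome | exposed) = 213/1973 = 0.10796
p₀ = P(outcome | unexposed) = 11/395 = 0.027848
Under exogeneity and monotonicity, PS = (p₁ − p₀) / (1 − p₀).
PS = (0.10796 − 0.027848) / (1 − 0.027848) = 0.080109 / 0.97215 ≈ 0.0824

PS ≈ 0.082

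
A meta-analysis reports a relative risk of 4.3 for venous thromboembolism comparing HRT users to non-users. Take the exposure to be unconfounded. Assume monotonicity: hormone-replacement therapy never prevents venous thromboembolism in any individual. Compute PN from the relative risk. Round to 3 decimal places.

PN ≈ 0.767

Under exogeneity and monotonicity, PN = (RR − 1) / RR = 1 − 1/RR.
PN = (4.3 − 1) / 4.3 = 3.3 / 4.3 ≈ 0.7674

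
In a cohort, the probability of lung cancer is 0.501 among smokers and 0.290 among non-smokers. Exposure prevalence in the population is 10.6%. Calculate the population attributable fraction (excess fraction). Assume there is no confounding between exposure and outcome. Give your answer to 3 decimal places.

Let p₁ = 0.501, p₀ = 0.29.
Overall risk P(Y=1) = π·p₁ + (1−π)·p₀ = 0.106×0.501 + 0.894×0.29 = 0.31237.
Under exogeneity, PAF = [P(Y=1) − p₀] / P(Y=1).
PAF = (0.31237 − 0.29) / 0.31237 ≈ 0.0716

PAF ≈ 0.072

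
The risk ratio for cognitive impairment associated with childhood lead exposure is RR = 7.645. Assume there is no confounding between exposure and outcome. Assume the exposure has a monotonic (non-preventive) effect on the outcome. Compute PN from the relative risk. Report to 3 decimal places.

Under exogeneity and monotonicity, PN = (RR − 1) / RR = 1 − 1/RR.
PN = (7.645 − 1) / 7.645 = 6.645 / 7.645 ≈ 0.8692

PN ≈ 0.869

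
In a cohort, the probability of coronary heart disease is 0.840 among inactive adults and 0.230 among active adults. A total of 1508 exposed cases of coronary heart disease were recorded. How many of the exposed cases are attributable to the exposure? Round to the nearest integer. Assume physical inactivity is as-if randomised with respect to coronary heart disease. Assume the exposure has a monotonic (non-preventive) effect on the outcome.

Let p₁ = 0.84, p₀ = 0.23.
PN = (p₁ − p₀)/p₁ = (0.84 − 0.23) / 0.84 ≈ 0.72619.
Attributable cases ≈ PN × (exposed cases) = 0.72619 × 1508 ≈ 1095.10.

about 1095 cases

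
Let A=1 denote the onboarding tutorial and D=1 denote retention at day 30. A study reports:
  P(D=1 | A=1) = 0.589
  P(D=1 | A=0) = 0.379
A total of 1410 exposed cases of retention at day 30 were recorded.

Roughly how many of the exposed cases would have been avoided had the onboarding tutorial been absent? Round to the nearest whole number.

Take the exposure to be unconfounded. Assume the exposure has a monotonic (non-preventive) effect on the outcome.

about 503 cases

Let p₁ = 0.589, p₀ = 0.379.
PN = (p₁ − p₀)/p₁ = (0.589 − 0.379) / 0.589 ≈ 0.35654.
Attributable cases ≈ PN × (exposed cases) = 0.35654 × 1410 ≈ 502.72.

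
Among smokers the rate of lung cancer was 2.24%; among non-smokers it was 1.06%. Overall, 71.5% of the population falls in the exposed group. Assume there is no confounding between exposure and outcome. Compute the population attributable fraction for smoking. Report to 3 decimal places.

PAF ≈ 0.443

p₁ = 0.0224, p₀ = 0.0106.
Overall risk P(Y=1) = π·p₁ + (1−π)·p₀ = 0.715×0.0224 + 0.285×0.0106 = 0.019037.
Under exogeneity, PAF = [P(Y=1) − p₀] / P(Y=1).
PAF = (0.019037 − 0.0106) / 0.019037 ≈ 0.4432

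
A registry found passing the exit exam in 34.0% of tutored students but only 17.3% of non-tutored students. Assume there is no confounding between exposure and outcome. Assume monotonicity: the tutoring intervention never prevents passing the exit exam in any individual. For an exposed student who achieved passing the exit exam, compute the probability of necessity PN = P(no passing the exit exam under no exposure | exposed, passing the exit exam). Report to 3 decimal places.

PN ≈ 0.491

p₁ = 0.34, p₀ = 0.173.
Under exogeneity and monotonicity, PN = (p₁ − p₀) / p₁.
PN = (0.34 − 0.173) / 0.34 = 0.167 / 0.34 ≈ 0.4912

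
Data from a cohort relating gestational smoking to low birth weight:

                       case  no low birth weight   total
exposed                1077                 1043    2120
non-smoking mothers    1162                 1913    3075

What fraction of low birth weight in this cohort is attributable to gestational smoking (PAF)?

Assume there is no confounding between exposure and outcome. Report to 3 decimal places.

p₁ = P(outcome | exposed) = 1077/2120 = 0.50802
p₀ = P(outcome | unexposed) = 1162/3075 = 0.37789
Exposure prevalence π = 2120/5195 = 0.40808; overall risk P(Y=1) = 0.43099.
Under exogeneity, PAF = [P(Y=1) − p₀]/P(Y=1).
PAF = (0.43099 − 0.37789) / 0.43099 ≈ 0.1232

PAF ≈ 0.123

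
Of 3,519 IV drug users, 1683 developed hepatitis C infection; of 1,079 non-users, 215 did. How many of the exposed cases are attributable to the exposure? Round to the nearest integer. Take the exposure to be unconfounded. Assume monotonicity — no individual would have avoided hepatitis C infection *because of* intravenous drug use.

p₁ = P(outcome | exposed) = 1683/3519 = 0.47826
p₀ = P(outcome | unexposed) = 215/1079 = 0.19926
PN = (p₁ − p₀)/p₁ = (0.47826 − 0.19926) / 0.47826 ≈ 0.58337.
Attributable cases ≈ PN × (exposed cases) = 0.58337 × 1683 ≈ 981.81.

about 982 cases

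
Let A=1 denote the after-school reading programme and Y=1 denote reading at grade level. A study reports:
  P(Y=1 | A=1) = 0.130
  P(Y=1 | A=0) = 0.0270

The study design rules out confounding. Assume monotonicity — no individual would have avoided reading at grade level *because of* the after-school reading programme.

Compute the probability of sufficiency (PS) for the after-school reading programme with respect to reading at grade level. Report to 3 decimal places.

PS ≈ 0.106

Let p₁ = 0.13, p₀ = 0.027.
Under exogeneity and monotonicity, PS = (p₁ − p₀) / (1 − p₀).
PS = (0.13 − 0.027) / (1 − 0.027) = 0.103 / 0.973 ≈ 0.1059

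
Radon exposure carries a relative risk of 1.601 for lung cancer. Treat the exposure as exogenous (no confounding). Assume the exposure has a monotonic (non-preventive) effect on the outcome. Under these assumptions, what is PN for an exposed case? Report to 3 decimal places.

PN ≈ 0.375

Under exogeneity and monotonicity, PN = (RR − 1) / RR = 1 − 1/RR.
PN = (1.601 − 1) / 1.601 = 0.601 / 1.601 ≈ 0.3754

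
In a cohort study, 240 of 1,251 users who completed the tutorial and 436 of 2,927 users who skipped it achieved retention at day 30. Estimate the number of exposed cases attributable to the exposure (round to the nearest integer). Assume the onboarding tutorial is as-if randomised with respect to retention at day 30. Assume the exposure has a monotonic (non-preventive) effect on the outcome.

about 54 cases

p₁ = P(outcome | exposed) = 240/1251 = 0.19185
p₀ = P(outcome | unexposed) = 436/2927 = 0.14896
PN = (p₁ − p₀)/p₁ = (0.19185 − 0.14896) / 0.19185 ≈ 0.22356.
Attributable cases ≈ PN × (exposed cases) = 0.22356 × 240 ≈ 53.65.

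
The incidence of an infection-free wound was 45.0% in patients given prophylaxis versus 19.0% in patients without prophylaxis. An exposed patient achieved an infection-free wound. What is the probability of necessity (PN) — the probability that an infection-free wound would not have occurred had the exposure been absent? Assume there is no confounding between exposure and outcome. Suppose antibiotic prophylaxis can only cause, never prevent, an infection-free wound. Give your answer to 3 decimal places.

PN ≈ 0.578

p₁ = 0.45, p₀ = 0.19.
Under exogeneity and monotonicity, PN = (p₁ − p₀) / p₁.
PN = (0.45 − 0.19) / 0.45 = 0.26 / 0.45 ≈ 0.5778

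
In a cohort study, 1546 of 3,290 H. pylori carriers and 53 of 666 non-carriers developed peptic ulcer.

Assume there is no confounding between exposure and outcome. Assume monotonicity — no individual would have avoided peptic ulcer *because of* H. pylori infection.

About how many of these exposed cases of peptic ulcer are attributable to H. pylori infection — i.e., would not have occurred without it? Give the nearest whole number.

p₁ = P(outcome | exposed) = 1546/3290 = 0.46991
p₀ = P(outcome | unexposed) = 53/666 = 0.07958
PN = (p₁ − p₀)/p₁ = (0.46991 − 0.07958) / 0.46991 ≈ 0.83065.
Attributable cases ≈ PN × (exposed cases) = 0.83065 × 1546 ≈ 1284.18.

about 1284 cases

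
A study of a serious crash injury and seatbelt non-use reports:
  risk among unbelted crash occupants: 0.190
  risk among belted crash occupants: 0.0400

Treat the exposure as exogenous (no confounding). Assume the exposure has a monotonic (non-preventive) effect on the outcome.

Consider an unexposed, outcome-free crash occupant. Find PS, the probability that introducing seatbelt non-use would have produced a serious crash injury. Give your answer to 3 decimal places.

Let p₁ = 0.19, p₀ = 0.04.
Under exogeneity and monotonicity, PS = (p₁ − p₀) / (1 − p₀).
PS = (0.19 − 0.04) / (1 − 0.04) = 0.15 / 0.96 ≈ 0.1562

PS ≈ 0.156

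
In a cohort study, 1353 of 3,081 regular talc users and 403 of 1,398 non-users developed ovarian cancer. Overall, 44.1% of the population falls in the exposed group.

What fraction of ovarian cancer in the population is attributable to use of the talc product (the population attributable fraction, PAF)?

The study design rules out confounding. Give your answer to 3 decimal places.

PAF ≈ 0.188

p₁ = P(outcome | exposed) = 1353/3081 = 0.43914
p₀ = P(outcome | unexposed) = 403/1398 = 0.28827
Overall risk P(Y=1) = π·p₁ + (1−π)·p₀ = 0.441×0.43914 + 0.559×0.28827 = 0.3548.
Under exogeneity, PAF = [P(Y=1) − p₀] / P(Y=1).
PAF = (0.3548 − 0.28827) / 0.3548 ≈ 0.1875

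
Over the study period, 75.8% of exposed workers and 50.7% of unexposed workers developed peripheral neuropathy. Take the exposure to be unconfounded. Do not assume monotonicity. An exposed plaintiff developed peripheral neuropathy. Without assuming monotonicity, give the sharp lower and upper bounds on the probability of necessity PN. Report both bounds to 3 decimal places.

p₁ = 0.758, p₀ = 0.507.
Under exogeneity alone the bounds on PN are max{0,(p₁−p₀)/p₁} ≤ PN ≤ min{1,(1−p₀)/p₁}.
  lower = (p₁ − p₀)/p₁ = 0.251 / 0.758 ≈ 0.3311
  upper = min{1, (1 − p₀)/p₁} = 0.493 / 0.758 ≈ 0.6504

0.331 ≤ PN ≤ 0.650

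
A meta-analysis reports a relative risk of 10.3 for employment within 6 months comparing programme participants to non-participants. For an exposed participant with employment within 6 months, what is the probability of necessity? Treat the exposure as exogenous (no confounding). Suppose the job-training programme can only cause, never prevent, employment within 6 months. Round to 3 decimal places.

PN ≈ 0.903

Under exogeneity and monotonicity, PN = (RR − 1) / RR = 1 − 1/RR.
PN = (10.3 − 1) / 10.3 = 9.3 / 10.3 ≈ 0.9029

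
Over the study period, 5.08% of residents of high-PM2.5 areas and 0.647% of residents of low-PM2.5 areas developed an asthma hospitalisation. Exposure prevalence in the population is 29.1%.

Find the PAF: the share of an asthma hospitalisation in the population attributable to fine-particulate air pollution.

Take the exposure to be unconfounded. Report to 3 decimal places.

PAF ≈ 0.666

p₁ = 0.0508, p₀ = 0.00647.
Overall risk P(Y=1) = π·p₁ + (1−π)·p₀ = 0.291×0.0508 + 0.709×0.00647 = 0.01937.
Under exogeneity, PAF = [P(Y=1) − p₀] / P(Y=1).
PAF = (0.01937 − 0.00647) / 0.01937 ≈ 0.6660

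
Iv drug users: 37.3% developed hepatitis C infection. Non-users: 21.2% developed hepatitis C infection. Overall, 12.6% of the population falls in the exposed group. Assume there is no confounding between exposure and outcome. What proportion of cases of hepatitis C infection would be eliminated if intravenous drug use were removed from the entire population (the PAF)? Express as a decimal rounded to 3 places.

p₁ = 0.373, p₀ = 0.212.
Overall risk P(Y=1) = π·p₁ + (1−π)·p₀ = 0.126×0.373 + 0.874×0.212 = 0.23229.
Under exogeneity, PAF = [P(Y=1) − p₀] / P(Y=1).
PAF = (0.23229 − 0.212) / 0.23229 ≈ 0.0873

PAF ≈ 0.087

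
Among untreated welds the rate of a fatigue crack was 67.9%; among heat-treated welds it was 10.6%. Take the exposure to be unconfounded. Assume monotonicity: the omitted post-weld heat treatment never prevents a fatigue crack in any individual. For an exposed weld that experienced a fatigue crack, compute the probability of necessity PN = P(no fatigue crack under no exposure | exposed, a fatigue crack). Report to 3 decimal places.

p₁ = 0.679, p₀ = 0.106.
Under exogeneity and monotonicity, PN = (p₁ − p₀) / p₁.
PN = (0.679 − 0.106) / 0.679 = 0.573 / 0.679 ≈ 0.8439

PN ≈ 0.844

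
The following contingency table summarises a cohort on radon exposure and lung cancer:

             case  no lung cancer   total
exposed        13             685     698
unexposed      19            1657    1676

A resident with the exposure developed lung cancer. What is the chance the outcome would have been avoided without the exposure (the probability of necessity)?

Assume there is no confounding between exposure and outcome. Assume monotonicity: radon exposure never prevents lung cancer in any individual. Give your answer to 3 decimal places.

PN ≈ 0.391

p₁ = P(outcome | exposed) = 13/698 = 0.018625
p₀ = P(outcome | unexposed) = 19/1676 = 0.011337
Under exogeneity and monotonicity, PN = (p₁ − p₀) / p₁.
PN = (0.018625 − 0.011337) / 0.018625 = 0.0072881 / 0.018625 ≈ 0.3913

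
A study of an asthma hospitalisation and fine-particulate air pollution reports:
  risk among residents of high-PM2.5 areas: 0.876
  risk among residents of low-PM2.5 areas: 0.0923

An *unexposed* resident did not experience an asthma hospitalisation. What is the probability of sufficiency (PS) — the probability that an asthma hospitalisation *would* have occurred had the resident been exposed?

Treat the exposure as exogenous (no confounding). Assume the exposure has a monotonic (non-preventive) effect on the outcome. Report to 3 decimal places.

PS ≈ 0.863

Let p₁ = 0.876, p₀ = 0.0923.
Under exogeneity and monotonicity, PS = (p₁ − p₀) / (1 − p₀).
PS = (0.876 − 0.0923) / (1 − 0.0923) = 0.7837 / 0.9077 ≈ 0.8634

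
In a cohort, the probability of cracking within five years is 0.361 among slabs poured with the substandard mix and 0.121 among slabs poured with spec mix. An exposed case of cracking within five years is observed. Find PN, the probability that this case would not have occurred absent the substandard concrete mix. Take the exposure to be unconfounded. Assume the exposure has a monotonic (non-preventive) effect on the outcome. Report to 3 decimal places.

PN ≈ 0.665

Let p₁ = 0.361, p₀ = 0.121.
Under exogeneity and monotonicity, PN = (p₁ − p₀) / p₁.
PN = (0.361 − 0.121) / 0.361 = 0.24 / 0.361 ≈ 0.6648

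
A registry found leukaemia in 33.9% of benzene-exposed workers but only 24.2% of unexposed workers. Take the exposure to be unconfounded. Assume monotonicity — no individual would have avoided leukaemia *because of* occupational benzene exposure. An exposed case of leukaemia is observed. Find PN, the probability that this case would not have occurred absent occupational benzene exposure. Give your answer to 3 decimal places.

p₁ = 0.339, p₀ = 0.242.
Under exogeneity and monotonicity, PN = (p₁ − p₀) / p₁.
PN = (0.339 − 0.242) / 0.339 = 0.097 / 0.339 ≈ 0.2861

PN ≈ 0.286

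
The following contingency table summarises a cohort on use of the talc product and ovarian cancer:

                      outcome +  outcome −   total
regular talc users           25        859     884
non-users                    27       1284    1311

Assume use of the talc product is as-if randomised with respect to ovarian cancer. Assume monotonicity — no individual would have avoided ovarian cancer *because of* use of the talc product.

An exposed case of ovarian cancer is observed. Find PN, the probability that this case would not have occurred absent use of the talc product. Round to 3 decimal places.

PN ≈ 0.272

p₁ = P(outcome | exposed) = 25/884 = 0.028281
p₀ = P(outcome | unexposed) = 27/1311 = 0.020595
Under exogeneity and monotonicity, PN = (p₁ − p₀)/p₁.
PN = (0.028281 − 0.020595) / 0.028281 ≈ 0.2718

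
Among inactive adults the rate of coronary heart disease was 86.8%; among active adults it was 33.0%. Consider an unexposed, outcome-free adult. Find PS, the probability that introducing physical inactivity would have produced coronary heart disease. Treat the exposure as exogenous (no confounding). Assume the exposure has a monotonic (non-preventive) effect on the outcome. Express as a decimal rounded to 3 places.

p₁ = 0.868, p₀ = 0.33.
Under exogeneity and monotonicity, PS = (p₁ − p₀) / (1 − p₀).
PS = (0.868 − 0.33) / (1 − 0.33) = 0.538 / 0.67 ≈ 0.8030

PS ≈ 0.803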